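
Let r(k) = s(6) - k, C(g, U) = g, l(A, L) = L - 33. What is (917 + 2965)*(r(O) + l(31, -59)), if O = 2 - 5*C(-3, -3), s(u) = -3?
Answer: -434784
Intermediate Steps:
l(A, L) = -33 + L
O = 17 (O = 2 - 5*(-3) = 2 + 15 = 17)
r(k) = -3 - k
(917 + 2965)*(r(O) + l(31, -59)) = (917 + 2965)*((-3 - 1*17) + (-33 - 59)) = 3882*((-3 - 17) - 92) = 3882*(-20 - 92) = 3882*(-112) = -434784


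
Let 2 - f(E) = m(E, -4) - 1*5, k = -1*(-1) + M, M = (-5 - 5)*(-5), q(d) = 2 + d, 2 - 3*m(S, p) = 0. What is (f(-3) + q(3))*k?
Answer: 578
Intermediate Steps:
m(S, p) = ⅔ (m(S, p) = ⅔ - ⅓*0 = ⅔ + 0 = ⅔)
M = 50 (M = -10*(-5) = 50)
k = 51 (k = -1*(-1) + 50 = 1 + 50 = 51)
f(E) = 19/3 (f(E) = 2 - (⅔ - 1*5) = 2 - (⅔ - 5) = 2 - 1*(-13/3) = 2 + 13/3 = 19/3)
(f(-3) + q(3))*k = (19/3 + (2 + 3))*51 = (19/3 + 5)*51 = (34/3)*51 = 578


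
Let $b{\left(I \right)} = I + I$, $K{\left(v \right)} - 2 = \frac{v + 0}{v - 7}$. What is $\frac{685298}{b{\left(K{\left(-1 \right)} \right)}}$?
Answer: $\frac{2741192}{17} \approx 1.6125 \cdot 10^{5}$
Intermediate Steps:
$K{\left(v \right)} = 2 + \frac{v}{-7 + v}$ ($K{\left(v \right)} = 2 + \frac{v + 0}{v - 7} = 2 + \frac{v}{-7 + v}$)
$b{\left(I \right)} = 2 I$
$\frac{685298}{b{\left(K{\left(-1 \right)} \right)}} = \frac{685298}{2 \frac{-14 + 3 \left(-1\right)}{-7 - 1}} = \frac{685298}{2 \frac{-14 - 3}{-8}} = \frac{685298}{2 \left(\left(- \frac{1}{8}\right) \left(-17\right)\right)} = \frac{685298}{2 \cdot \frac{17}{8}} = \frac{685298}{\frac{17}{4}} = 685298 \cdot \frac{4}{17} = \frac{2741192}{17}$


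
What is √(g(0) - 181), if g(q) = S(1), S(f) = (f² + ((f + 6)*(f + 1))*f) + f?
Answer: I*√165 ≈ 12.845*I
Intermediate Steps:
S(f) = f + f² + f*(1 + f)*(6 + f) (S(f) = (f² + ((6 + f)*(1 + f))*f) + f = (f² + ((1 + f)*(6 + f))*f) + f = (f² + f*(1 + f)*(6 + f)) + f = f + f² + f*(1 + f)*(6 + f))
g(q) = 16 (g(q) = 1*(7 + 1² + 8*1) = 1*(7 + 1 + 8) = 1*16 = 16)
√(g(0) - 181) = √(16 - 181) = √(-165) = I*√165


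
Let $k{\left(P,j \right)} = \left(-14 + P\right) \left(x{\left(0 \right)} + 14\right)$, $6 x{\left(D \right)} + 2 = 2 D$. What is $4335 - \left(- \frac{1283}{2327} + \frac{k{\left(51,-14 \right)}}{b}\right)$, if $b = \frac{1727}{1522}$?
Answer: $\frac{46897468070}{12056187} \approx 3889.9$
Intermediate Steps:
$x{\left(D \right)} = - \frac{1}{3} + \frac{D}{3}$ ($x{\left(D \right)} = - \frac{1}{3} + \frac{2 D}{6} = - \frac{1}{3} + \frac{D}{3}$)
$k{\left(P,j \right)} = - \frac{574}{3} + \frac{41 P}{3}$ ($k{\left(P,j \right)} = \left(-14 + P\right) \left(\left(- \frac{1}{3} + \frac{1}{3} \cdot 0\right) + 14\right) = \left(-14 + P\right) \left(\left(- \frac{1}{3} + 0\right) + 14\right) = \left(-14 + P\right) \left(- \frac{1}{3} + 14\right) = \left(-14 + P\right) \frac{41}{3} = - \frac{574}{3} + \frac{41 P}{3}$)
$b = \frac{1727}{1522}$ ($b = 1727 \cdot \frac{1}{1522} = \frac{1727}{1522} \approx 1.1347$)
$4335 - \left(- \frac{1283}{2327} + \frac{k{\left(51,-14 \right)}}{b}\right) = 4335 - \left(- \frac{1283}{2327} + \frac{- \frac{574}{3} + \frac{41}{3} \cdot 51}{\frac{1727}{1522}}\right) = 4335 - \left(\left(-1283\right) \frac{1}{2327} + \left(- \frac{574}{3} + 697\right) \frac{1522}{1727}\right) = 4335 - \left(- \frac{1283}{2327} + \frac{1517}{3} \cdot \frac{1522}{1727}\right) = 4335 - \left(- \frac{1283}{2327} + \frac{2308874}{5181}\right) = 4335 - \frac{5366102575}{12056187} = \frac{46897468070}{12056187}$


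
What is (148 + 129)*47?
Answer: 13019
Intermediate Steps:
(148 + 129)*47 = 277*47 = 13019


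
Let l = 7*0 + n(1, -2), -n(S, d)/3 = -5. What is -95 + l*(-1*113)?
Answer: -1790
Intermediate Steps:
n(S, d) = 15 (n(S, d) = -3*(-5) = 15)
l = 15 (l = 7*0 + 15 = 0 + 15 = 15)
-95 + l*(-1*113) = -95 + 15*(-1*113) = -95 + 15*(-113) = -95 - 1695 = -1790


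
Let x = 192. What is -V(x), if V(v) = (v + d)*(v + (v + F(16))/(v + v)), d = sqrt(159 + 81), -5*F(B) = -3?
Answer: -369603/10 - 123201*sqrt(15)/160 ≈ -39943.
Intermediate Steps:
F(B) = 3/5 (F(B) = -1/5*(-3) = 3/5)
d = 4*sqrt(15) (d = sqrt(240) = 4*sqrt(15) ≈ 15.492)
V(v) = (v + 4*sqrt(15))*(v + (3/5 + v)/(2*v)) (V(v) = (v + 4*sqrt(15))*(v + (v + 3/5)/(v + v)) = (v + 4*sqrt(15))*(v + (3/5 + v)/((2*v))) = (v + 4*sqrt(15))*(v + (3/5 + v)*(1/(2*v))) = (v + 4*sqrt(15))*(v + (3/5 + v)/(2*v)))
-V(x) = -(3/10 + 192**2 + (1/2)*192 + 2*sqrt(15) + 4*192*sqrt(15) + (6/5)*sqrt(15)/192) = -(3/10 + 36864 + 96 + 2*sqrt(15) + 768*sqrt(15) + (6/5)*sqrt(15)*(1/192)) = -(3/10 + 36864 + 96 + 2*sqrt(15) + 768*sqrt(15) + sqrt(15)/160) = -(369603/10 + 123201*sqrt(15)/160) = -369603/10 - 123201*sqrt(15)/160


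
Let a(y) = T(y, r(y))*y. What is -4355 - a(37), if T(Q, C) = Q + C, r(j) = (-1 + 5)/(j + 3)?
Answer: -57277/10 ≈ -5727.7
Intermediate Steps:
r(j) = 4/(3 + j)
T(Q, C) = C + Q
a(y) = y*(y + 4/(3 + y)) (a(y) = (4/(3 + y) + y)*y = (y + 4/(3 + y))*y = y*(y + 4/(3 + y)))
-4355 - a(37) = -4355 - 37*(4 + 37*(3 + 37))/(3 + 37) = -4355 - 37*(4 + 37*40)/40 = -4355 - 37*(4 + 1480)/40 = -4355 - 37*1484/40 = -4355 - 1*13727/10 = -4355 - 13727/10 = -57277/10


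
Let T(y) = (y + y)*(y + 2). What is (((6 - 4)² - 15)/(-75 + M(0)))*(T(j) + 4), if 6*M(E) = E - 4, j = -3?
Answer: 330/227 ≈ 1.4537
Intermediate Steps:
M(E) = -⅔ + E/6 (M(E) = (E - 4)/6 = (-4 + E)/6 = -⅔ + E/6)
T(y) = 2*y*(2 + y) (T(y) = (2*y)*(2 + y) = 2*y*(2 + y))
(((6 - 4)² - 15)/(-75 + M(0)))*(T(j) + 4) = (((6 - 4)² - 15)/(-75 + (-⅔ + (⅙)*0)))*(2*(-3)*(2 - 3) + 4) = ((2² - 15)/(-75 + (-⅔ + 0)))*(2*(-3)*(-1) + 4) = ((4 - 15)/(-75 - ⅔))*(6 + 4) = -11/(-227/3)*10 = -11*(-3/227)*10 = (33/227)*10 = 330/227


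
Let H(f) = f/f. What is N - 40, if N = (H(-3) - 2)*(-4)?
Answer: -36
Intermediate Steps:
H(f) = 1
N = 4 (N = (1 - 2)*(-4) = -1*(-4) = 4)
N - 40 = 4 - 40 = -36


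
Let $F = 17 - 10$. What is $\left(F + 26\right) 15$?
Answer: $495$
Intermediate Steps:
$F = 7$
$\left(F + 26\right) 15 = \left(7 + 26\right) 15 = 33 \cdot 15 = 495$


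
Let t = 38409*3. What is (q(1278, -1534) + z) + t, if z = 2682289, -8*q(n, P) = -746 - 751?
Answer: 22381625/8 ≈ 2.7977e+6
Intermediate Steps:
t = 115227
q(n, P) = 1497/8 (q(n, P) = -(-746 - 751)/8 = -1/8*(-1497) = 1497/8)
(q(1278, -1534) + z) + t = (1497/8 + 2682289) + 115227 = 21459809/8 + 115227 = 22381625/8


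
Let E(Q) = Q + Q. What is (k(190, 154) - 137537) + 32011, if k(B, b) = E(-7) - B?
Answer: -105730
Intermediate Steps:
E(Q) = 2*Q
k(B, b) = -14 - B (k(B, b) = 2*(-7) - B = -14 - B)
(k(190, 154) - 137537) + 32011 = ((-14 - 1*190) - 137537) + 32011 = ((-14 - 190) - 137537) + 32011 = (-204 - 137537) + 32011 = -137741 + 32011 = -105730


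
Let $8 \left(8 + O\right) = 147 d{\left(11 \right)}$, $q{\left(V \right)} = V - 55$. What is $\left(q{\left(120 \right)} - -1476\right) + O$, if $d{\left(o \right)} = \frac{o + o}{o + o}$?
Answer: $\frac{12411}{8} \approx 1551.4$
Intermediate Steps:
$d{\left(o \right)} = 1$ ($d{\left(o \right)} = \frac{2 o}{2 o} = 2 o \frac{1}{2 o} = 1$)
$q{\left(V \right)} = -55 + V$
$O = \frac{83}{8}$ ($O = -8 + \frac{147 \cdot 1}{8} = -8 + \frac{1}{8} \cdot 147 = -8 + \frac{147}{8} = \frac{83}{8} \approx 10.375$)
$\left(q{\left(120 \right)} - -1476\right) + O = \left(\left(-55 + 120\right) - -1476\right) + \frac{83}{8} = \left(65 + \left(1512 - 36\right)\right) + \frac{83}{8} = \left(65 + 1476\right) + \frac{83}{8} = 1541 + \frac{83}{8} = \frac{12411}{8}$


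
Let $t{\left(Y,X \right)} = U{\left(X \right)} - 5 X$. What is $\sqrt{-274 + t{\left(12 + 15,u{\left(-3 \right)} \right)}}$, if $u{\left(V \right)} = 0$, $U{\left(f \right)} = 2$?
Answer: $4 i \sqrt{17} \approx 16.492 i$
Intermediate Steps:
$t{\left(Y,X \right)} = 2 - 5 X$
$\sqrt{-274 + t{\left(12 + 15,u{\left(-3 \right)} \right)}} = \sqrt{-274 + \left(2 - 0\right)} = \sqrt{-274 + \left(2 + 0\right)} = \sqrt{-274 + 2} = \sqrt{-272} = 4 i \sqrt{17}$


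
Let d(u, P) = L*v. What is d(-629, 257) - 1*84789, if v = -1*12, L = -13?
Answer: -84633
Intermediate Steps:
v = -12
d(u, P) = 156 (d(u, P) = -13*(-12) = 156)
d(-629, 257) - 1*84789 = 156 - 1*84789 = 156 - 84789 = -84633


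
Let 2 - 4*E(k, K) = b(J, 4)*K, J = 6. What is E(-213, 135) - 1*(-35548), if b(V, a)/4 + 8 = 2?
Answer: 72717/2 ≈ 36359.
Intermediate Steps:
b(V, a) = -24 (b(V, a) = -32 + 4*2 = -32 + 8 = -24)
E(k, K) = 1/2 + 6*K (E(k, K) = 1/2 - (-6)*K = 1/2 + 6*K)
E(-213, 135) - 1*(-35548) = (1/2 + 6*135) - 1*(-35548) = (1/2 + 810) + 35548 = 1621/2 + 35548 = 72717/2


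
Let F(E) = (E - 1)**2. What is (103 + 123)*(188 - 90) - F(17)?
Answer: 21892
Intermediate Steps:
F(E) = (-1 + E)**2
(103 + 123)*(188 - 90) - F(17) = (103 + 123)*(188 - 90) - (-1 + 17)**2 = 226*98 - 1*16**2 = 22148 - 1*256 = 22148 - 256 = 21892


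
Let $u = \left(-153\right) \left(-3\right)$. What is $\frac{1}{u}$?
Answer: $\frac{1}{459} \approx 0.0021787$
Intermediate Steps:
$u = 459$
$\frac{1}{u} = \frac{1}{459}$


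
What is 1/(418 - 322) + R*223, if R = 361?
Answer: 7728289/96 ≈ 80503.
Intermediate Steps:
1/(418 - 322) + R*223 = 1/(418 - 322) + 361*223 = 1/96 + 80503 = 7728289/96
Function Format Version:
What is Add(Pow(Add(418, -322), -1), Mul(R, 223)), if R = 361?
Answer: Rational(7728289, 96) ≈ 80503.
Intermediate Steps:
Add(Pow(Add(418, -322), -1), Mul(R, 223)) = Add(Pow(Add(418, -322), -1), Mul(361, 223)) = Add(Pow(96, -1), 80503) = Add(Rational(1, 96), 80503) = Rational(7728289, 96)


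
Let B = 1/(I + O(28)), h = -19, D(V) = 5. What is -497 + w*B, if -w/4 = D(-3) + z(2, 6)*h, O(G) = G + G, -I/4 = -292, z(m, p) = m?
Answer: -50683/102 ≈ -496.89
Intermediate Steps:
I = 1168 (I = -4*(-292) = 1168)
O(G) = 2*G
B = 1/1224 (B = 1/(1168 + 2*28) = 1/(1168 + 56) = 1/1224 ≈ 0.00081699)
w = 132 (w = -4*(5 + 2*(-19)) = -4*(5 - 38) = -4*(-33) = 132)
-497 + w*B = -497 + 132*(1/1224) = -497 + 11/102 = -50683/102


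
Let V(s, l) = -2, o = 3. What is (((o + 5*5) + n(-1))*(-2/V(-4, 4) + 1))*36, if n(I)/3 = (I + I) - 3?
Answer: 936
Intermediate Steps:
n(I) = -9 + 6*I (n(I) = 3*((I + I) - 3) = 3*(2*I - 3) = 3*(-3 + 2*I) = -9 + 6*I)
(((o + 5*5) + n(-1))*(-2/V(-4, 4) + 1))*36 = (((3 + 5*5) + (-9 + 6*(-1)))*(-2/(-2) + 1))*36 = (((3 + 25) + (-9 - 6))*(-2*(-1/2) + 1))*36 = ((28 - 15)*(1 + 1))*36 = (13*2)*36 = 26*36 = 936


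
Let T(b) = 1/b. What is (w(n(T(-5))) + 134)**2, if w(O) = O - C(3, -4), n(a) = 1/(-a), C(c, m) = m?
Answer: 20449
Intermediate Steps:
n(a) = -1/a
w(O) = 4 + O (w(O) = O - 1*(-4) = O + 4 = 4 + O)
(w(n(T(-5))) + 134)**2 = ((4 - 1/(1/(-5))) + 134)**2 = ((4 - 1/(-1/5)) + 134)**2 = ((4 - 1*(-5)) + 134)**2 = ((4 + 5) + 134)**2 = (9 + 134)**2 = 143**2 = 20449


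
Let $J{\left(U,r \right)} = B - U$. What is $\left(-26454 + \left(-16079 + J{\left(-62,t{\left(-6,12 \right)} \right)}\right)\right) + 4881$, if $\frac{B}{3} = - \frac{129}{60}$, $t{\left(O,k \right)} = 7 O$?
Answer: $- \frac{751929}{20} \approx -37596.0$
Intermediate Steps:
$B = - \frac{129}{20}$ ($B = 3 \left(- \frac{129}{60}\right) = 3 \left(\left(-129\right) \frac{1}{60}\right) = 3 \left(- \frac{43}{20}\right) = - \frac{129}{20} \approx -6.45$)
$J{\left(U,r \right)} = - \frac{129}{20} - U$
$\left(-26454 + \left(-16079 + J{\left(-62,t{\left(-6,12 \right)} \right)}\right)\right) + 4881 = \left(-26454 - \frac{320469}{20}\right) + 4881 = - \frac{849549}{20} + 4881 = - \frac{751929}{20}$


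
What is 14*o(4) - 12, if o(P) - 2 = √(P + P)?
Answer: 16 + 28*√2 ≈ 55.598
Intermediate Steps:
o(P) = 2 + √2*√P (o(P) = 2 + √(P + P) = 2 + √(2*P) = 2 + √2*√P)
14*o(4) - 12 = 14*(2 + √2*√4) - 12 = 14*(2 + √2*2) - 12 = 14*(2 + 2*√2) - 12 = (28 + 28*√2) - 12 = 16 + 28*√2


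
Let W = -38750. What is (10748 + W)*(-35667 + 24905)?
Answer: 301357524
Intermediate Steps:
(10748 + W)*(-35667 + 24905) = (10748 - 38750)*(-35667 + 24905) = -28002*(-10762) = 301357524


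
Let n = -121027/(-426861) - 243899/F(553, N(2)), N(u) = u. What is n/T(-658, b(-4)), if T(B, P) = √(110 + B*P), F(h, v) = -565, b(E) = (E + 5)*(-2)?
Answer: 52089675647*√1426/171958819545 ≈ 11.439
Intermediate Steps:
b(E) = -10 - 2*E (b(E) = (5 + E)*(-2) = -10 - 2*E)
n = 104179351294/241176465 (n = -121027/(-426861) - 243899/(-565) = -121027*(-1/426861) - 243899*(-1/565) = 121027/426861 + 243899/565 = 104179351294/241176465 ≈ 431.96)
n/T(-658, b(-4)) = 104179351294/(241176465*(√(110 - 658*(-10 - 2*(-4))))) = 104179351294/(241176465*(√(110 - 658*(-10 + 8)))) = 104179351294/(241176465*(√(110 - 658*(-2)))) = 104179351294/(241176465*(√(110 + 1316))) = 104179351294/(241176465*(√1426)) = 104179351294*(√1426/1426)/241176465 = 52089675647*√1426/171958819545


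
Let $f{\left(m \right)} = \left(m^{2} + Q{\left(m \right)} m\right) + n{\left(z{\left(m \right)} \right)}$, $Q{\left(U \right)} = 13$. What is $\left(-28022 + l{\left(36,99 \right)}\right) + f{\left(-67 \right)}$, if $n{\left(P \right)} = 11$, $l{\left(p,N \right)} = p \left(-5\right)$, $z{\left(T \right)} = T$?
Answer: $-24573$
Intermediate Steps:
$l{\left(p,N \right)} = - 5 p$
$f{\left(m \right)} = 11 + m^{2} + 13 m$ ($f{\left(m \right)} = \left(m^{2} + 13 m\right) + 11 = 11 + m^{2} + 13 m$)
$\left(-28022 + l{\left(36,99 \right)}\right) + f{\left(-67 \right)} = \left(-28022 - 180\right) + \left(11 + \left(-67\right)^{2} + 13 \left(-67\right)\right) = \left(-28022 - 180\right) + \left(11 + 4489 - 871\right) = -28202 + 3629 = -24573$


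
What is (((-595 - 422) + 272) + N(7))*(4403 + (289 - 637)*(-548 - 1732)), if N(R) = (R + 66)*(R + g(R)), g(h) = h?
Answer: 221002511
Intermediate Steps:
N(R) = 2*R*(66 + R) (N(R) = (R + 66)*(R + R) = (66 + R)*(2*R) = 2*R*(66 + R))
(((-595 - 422) + 272) + N(7))*(4403 + (289 - 637)*(-548 - 1732)) = (((-595 - 422) + 272) + 2*7*(66 + 7))*(4403 + (289 - 637)*(-548 - 1732)) = ((-1017 + 272) + 2*7*73)*(4403 - 348*(-2280)) = (-745 + 1022)*(4403 + 793440) = 277*797843 = 221002511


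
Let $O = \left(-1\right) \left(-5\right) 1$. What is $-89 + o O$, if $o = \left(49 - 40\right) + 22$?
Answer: $66$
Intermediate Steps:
$O = 5$ ($O = 5 \cdot 1 = 5$)
$o = 31$ ($o = 9 + 22 = 31$)
$-89 + o O = -89 + 31 \cdot 5 = -89 + 155 = 66$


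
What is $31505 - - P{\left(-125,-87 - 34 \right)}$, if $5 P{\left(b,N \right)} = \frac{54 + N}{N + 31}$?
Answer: $\frac{14177317}{450} \approx 31505.0$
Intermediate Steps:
$P{\left(b,N \right)} = \frac{54 + N}{5 \left(31 + N\right)}$ ($P{\left(b,N \right)} = \frac{\left(54 + N\right) \frac{1}{N + 31}}{5} = \frac{\left(54 + N\right) \frac{1}{31 + N}}{5} = \frac{\frac{1}{31 + N} \left(54 + N\right)}{5} = \frac{54 + N}{5 \left(31 + N\right)}$)
$31505 - - P{\left(-125,-87 - 34 \right)} = 31505 - - \frac{54 - 121}{5 \left(31 - 121\right)} = 31505 - - \frac{-67}{5 \left(-90\right)} = 31505 - - \frac{\left(-1\right) \left(-67\right)}{5 \cdot 90} = 31505 - \left(-1\right) \frac{67}{450} = 31505 - - \frac{67}{450} = 31505 + \frac{67}{450} = \frac{14177317}{450}$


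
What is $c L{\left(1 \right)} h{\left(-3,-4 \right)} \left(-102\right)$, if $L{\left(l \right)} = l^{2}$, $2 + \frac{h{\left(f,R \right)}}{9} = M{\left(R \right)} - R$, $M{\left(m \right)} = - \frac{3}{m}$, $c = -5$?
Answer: $\frac{25245}{2} \approx 12623.0$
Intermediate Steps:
$h{\left(f,R \right)} = -18 - \frac{27}{R} - 9 R$ ($h{\left(f,R \right)} = -18 + 9 \left(- \frac{3}{R} - R\right) = -18 + 9 \left(- R - \frac{3}{R}\right) = -18 - \left(9 R + \frac{27}{R}\right) = -18 - \frac{27}{R} - 9 R$)
$c L{\left(1 \right)} h{\left(-3,-4 \right)} \left(-102\right) = - 5 \cdot 1^{2} \left(-18 - \frac{27}{-4} - -36\right) \left(-102\right) = \left(-5\right) 1 \left(-18 - - \frac{27}{4} + 36\right) \left(-102\right) = - 5 \left(-18 + \frac{27}{4} + 36\right) \left(-102\right) = - 5 \cdot \frac{99}{4} \left(-102\right) = \left(-5\right) \left(- \frac{5049}{2}\right) = \frac{25245}{2}$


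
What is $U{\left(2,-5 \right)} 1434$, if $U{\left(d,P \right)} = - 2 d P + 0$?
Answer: $28680$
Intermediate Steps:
$U{\left(d,P \right)} = - 2 P d$ ($U{\left(d,P \right)} = - 2 P d + 0 = - 2 P d$)
$U{\left(2,-5 \right)} 1434 = \left(-2\right) \left(-5\right) 2 \cdot 1434 = 20 \cdot 1434 = 28680$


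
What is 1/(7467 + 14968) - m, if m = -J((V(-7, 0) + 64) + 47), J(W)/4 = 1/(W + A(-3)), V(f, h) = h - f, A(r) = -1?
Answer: 89857/2624895 ≈ 0.034233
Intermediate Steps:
J(W) = 4/(-1 + W) (J(W) = 4/(W - 1) = 4/(-1 + W))
m = -4/117 (m = -4/(-1 + (((0 - 1*(-7)) + 64) + 47)) = -4/(-1 + (((0 + 7) + 64) + 47)) = -4/(-1 + ((7 + 64) + 47)) = -4/(-1 + (71 + 47)) = -4/(-1 + 118) = -4/117 ≈ -0.034188)
1/(7467 + 14968) - m = 1/(7467 + 14968) - 1*(-4/117) = 1/22435 + 4/117 = 89857/2624895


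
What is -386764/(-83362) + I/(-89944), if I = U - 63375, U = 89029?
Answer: 8162133117/1874477932 ≈ 4.3543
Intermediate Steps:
I = 25654 (I = 89029 - 63375 = 25654)
-386764/(-83362) + I/(-89944) = -386764/(-83362) + 25654/(-89944) = -386764*(-1/83362) + 25654*(-1/89944) = 193382/41681 - 12827/44972 = 8162133117/1874477932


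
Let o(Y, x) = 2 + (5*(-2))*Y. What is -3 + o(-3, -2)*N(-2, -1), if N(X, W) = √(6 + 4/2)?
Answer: -3 + 64*√2 ≈ 87.510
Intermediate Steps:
N(X, W) = 2*√2 (N(X, W) = √(6 + 4*(½)) = √(6 + 2) = √8 = 2*√2)
o(Y, x) = 2 - 10*Y
-3 + o(-3, -2)*N(-2, -1) = -3 + (2 - 10*(-3))*(2*√2) = -3 + (2 + 30)*(2*√2) = -3 + 32*(2*√2) = -3 + 64*√2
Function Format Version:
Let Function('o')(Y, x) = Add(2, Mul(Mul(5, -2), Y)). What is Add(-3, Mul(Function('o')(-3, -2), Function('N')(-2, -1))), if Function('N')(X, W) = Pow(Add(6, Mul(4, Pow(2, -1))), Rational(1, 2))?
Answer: Add(-3, Mul(64, Pow(2, Rational(1, 2)))) ≈ 87.510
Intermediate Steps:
Function('N')(X, W) = Mul(2, Pow(2, Rational(1, 2))) (Function('N')(X, W) = Pow(Add(6, Mul(4, Rational(1, 2))), Rational(1, 2)) = Pow(Add(6, 2), Rational(1, 2)) = Pow(8, Rational(1, 2)) = Mul(2, Pow(2, Rational(1, 2))))
Function('o')(Y, x) = Add(2, Mul(-10, Y))
Add(-3, Mul(Function('o')(-3, -2), Function('N')(-2, -1))) = Add(-3, Mul(Add(2, Mul(-10, -3)), Mul(2, Pow(2, Rational(1, 2))))) = Add(-3, Mul(Add(2, 30), Mul(2, Pow(2, Rational(1, 2))))) = Add(-3, Mul(32, Mul(2, Pow(2, Rational(1, 2))))) = Add(-3, Mul(64, Pow(2, Rational(1, 2))))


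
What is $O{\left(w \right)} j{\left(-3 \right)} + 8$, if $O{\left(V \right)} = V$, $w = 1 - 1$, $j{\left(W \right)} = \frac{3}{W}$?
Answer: $8$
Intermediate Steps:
$w = 0$
$O{\left(w \right)} j{\left(-3 \right)} + 8 = 0 \frac{3}{-3} + 8 = 0 \cdot 3 \left(- \frac{1}{3}\right) + 8 = 0 \left(-1\right) + 8 = 0 + 8 = 8$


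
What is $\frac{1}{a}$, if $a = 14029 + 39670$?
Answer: $\frac{1}{53699} \approx 1.8622 \cdot 10^{-5}$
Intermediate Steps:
$a = 53699$
$\frac{1}{a} = \frac{1}{53699}$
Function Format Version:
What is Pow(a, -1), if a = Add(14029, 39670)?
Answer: Rational(1, 53699) ≈ 1.8622e-5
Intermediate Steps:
a = 53699
Pow(a, -1) = Pow(53699, -1) = Rational(1, 53699)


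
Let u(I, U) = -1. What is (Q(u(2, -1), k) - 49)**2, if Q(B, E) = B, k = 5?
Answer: 2500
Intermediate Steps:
(Q(u(2, -1), k) - 49)**2 = (-1 - 49)**2 = (-50)**2 = 2500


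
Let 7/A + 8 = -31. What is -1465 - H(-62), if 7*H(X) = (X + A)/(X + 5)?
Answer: -22799290/15561 ≈ -1465.2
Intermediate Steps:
A = -7/39 (A = 7/(-8 - 31) = 7/(-39) = 7*(-1/39) = -7/39 ≈ -0.17949)
H(X) = (-7/39 + X)/(7*(5 + X)) (H(X) = ((X - 7/39)/(X + 5))/7 = ((-7/39 + X)/(5 + X))/7 = (-7/39 + X)/(7*(5 + X)))
-1465 - H(-62) = -1465 - (-7 + 39*(-62))/(273*(5 - 62)) = -1465 - (-7 - 2418)/(273*(-57)) = -1465 - (-1)*(-2425)/(273*57) = -1465 - 1*2425/15561 = -1465 - 2425/15561 = -22799290/15561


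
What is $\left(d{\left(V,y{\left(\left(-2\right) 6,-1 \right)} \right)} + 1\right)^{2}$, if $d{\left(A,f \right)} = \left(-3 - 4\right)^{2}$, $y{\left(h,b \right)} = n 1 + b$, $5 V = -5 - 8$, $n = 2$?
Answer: $2500$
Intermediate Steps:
$V = - \frac{13}{5}$ ($V = \frac{-5 - 8}{5} = \frac{1}{5} \left(-13\right) = - \frac{13}{5} \approx -2.6$)
$y{\left(h,b \right)} = 2 + b$ ($y{\left(h,b \right)} = 2 \cdot 1 + b = 2 + b$)
$d{\left(A,f \right)} = 49$ ($d{\left(A,f \right)} = \left(-7\right)^{2} = 49$)
$\left(d{\left(V,y{\left(\left(-2\right) 6,-1 \right)} \right)} + 1\right)^{2} = \left(49 + 1\right)^{2} = 50^{2} = 2500$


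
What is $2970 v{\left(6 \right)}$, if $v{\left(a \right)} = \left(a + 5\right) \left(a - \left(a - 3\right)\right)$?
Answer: $98010$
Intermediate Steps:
$v{\left(a \right)} = 15 + 3 a$ ($v{\left(a \right)} = \left(5 + a\right) \left(a - \left(-3 + a\right)\right) = \left(5 + a\right) 3 = 15 + 3 a$)
$2970 v{\left(6 \right)} = 2970 \left(15 + 3 \cdot 6\right) = 2970 \left(15 + 18\right) = 2970 \cdot 33 = 98010$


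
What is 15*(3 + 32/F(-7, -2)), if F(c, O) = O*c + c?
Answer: 795/7 ≈ 113.57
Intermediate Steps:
F(c, O) = c + O*c
15*(3 + 32/F(-7, -2)) = 15*(3 + 32/((-7*(1 - 2)))) = 15*(3 + 32/((-7*(-1)))) = 15*(3 + 32/7) = 15*(53/7) = 795/7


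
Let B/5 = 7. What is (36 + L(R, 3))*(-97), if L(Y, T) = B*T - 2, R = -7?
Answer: -13483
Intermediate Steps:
B = 35 (B = 5*7 = 35)
L(Y, T) = -2 + 35*T (L(Y, T) = 35*T - 2 = -2 + 35*T)
(36 + L(R, 3))*(-97) = (36 + (-2 + 35*3))*(-97) = (36 + (-2 + 105))*(-97) = (36 + 103)*(-97) = 139*(-97) = -13483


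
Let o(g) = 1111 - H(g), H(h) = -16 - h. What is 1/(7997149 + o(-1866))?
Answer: 1/7996410 ≈ 1.2506e-7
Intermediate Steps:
o(g) = 1127 + g (o(g) = 1111 - (-16 - g) = 1111 + (16 + g) = 1127 + g)
1/(7997149 + o(-1866)) = 1/(7997149 + (1127 - 1866)) = 1/(7997149 - 739) = 1/7996410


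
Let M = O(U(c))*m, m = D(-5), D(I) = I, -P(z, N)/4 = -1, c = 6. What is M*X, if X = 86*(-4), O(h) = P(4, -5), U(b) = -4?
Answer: 6880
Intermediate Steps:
P(z, N) = 4 (P(z, N) = -4*(-1) = 4)
m = -5
O(h) = 4
X = -344
M = -20 (M = 4*(-5) = -20)
M*X = -20*(-344) = 6880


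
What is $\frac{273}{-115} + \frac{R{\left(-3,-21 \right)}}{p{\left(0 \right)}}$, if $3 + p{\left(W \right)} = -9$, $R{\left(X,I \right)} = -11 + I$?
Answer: $\frac{101}{345} \approx 0.29275$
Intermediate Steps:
$p{\left(W \right)} = -12$ ($p{\left(W \right)} = -3 - 9 = -12$)
$\frac{273}{-115} + \frac{R{\left(-3,-21 \right)}}{p{\left(0 \right)}} = \frac{273}{-115} + \frac{-11 - 21}{-12} = 273 \left(- \frac{1}{115}\right) - - \frac{8}{3} = - \frac{273}{115} + \frac{8}{3} = \frac{101}{345}$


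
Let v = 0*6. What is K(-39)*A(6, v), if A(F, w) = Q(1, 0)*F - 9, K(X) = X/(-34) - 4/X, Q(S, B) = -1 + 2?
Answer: -1657/442 ≈ -3.7489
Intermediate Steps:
v = 0
Q(S, B) = 1
K(X) = -4/X - X/34 (K(X) = X*(-1/34) - 4/X = -X/34 - 4/X = -4/X - X/34)
A(F, w) = -9 + F (A(F, w) = 1*F - 9 = F - 9 = -9 + F)
K(-39)*A(6, v) = (-4/(-39) - 1/34*(-39))*(-9 + 6) = (-4*(-1/39) + 39/34)*(-3) = (4/39 + 39/34)*(-3) = (1657/1326)*(-3) = -1657/442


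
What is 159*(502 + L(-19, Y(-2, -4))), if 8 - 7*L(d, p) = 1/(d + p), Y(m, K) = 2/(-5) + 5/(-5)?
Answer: 19040197/238 ≈ 80001.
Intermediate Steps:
Y(m, K) = -7/5 (Y(m, K) = 2*(-⅕) + 5*(-⅕) = -⅖ - 1 = -7/5)
L(d, p) = 8/7 - 1/(7*(d + p))
159*(502 + L(-19, Y(-2, -4))) = 159*(502 + (-1 + 8*(-19) + 8*(-7/5))/(7*(-19 - 7/5))) = 159*(502 + (-1 - 152 - 56/5)/(7*(-102/5))) = 159*(502 + (⅐)*(-5/102)*(-821/5)) = 159*(502 + 821/714) = 159*(359249/714) = 19040197/238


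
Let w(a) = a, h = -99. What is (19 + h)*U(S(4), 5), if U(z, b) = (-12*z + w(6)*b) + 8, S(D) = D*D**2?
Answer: 58400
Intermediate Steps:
S(D) = D**3
U(z, b) = 8 - 12*z + 6*b (U(z, b) = (-12*z + 6*b) + 8 = 8 - 12*z + 6*b)
(19 + h)*U(S(4), 5) = (19 - 99)*(8 - 12*4**3 + 6*5) = -80*(8 - 12*64 + 30) = -80*(8 - 768 + 30) = -80*(-730) = 58400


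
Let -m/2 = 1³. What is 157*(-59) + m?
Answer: -9265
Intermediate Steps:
m = -2 (m = -2*1³ = -2*1 = -2)
157*(-59) + m = 157*(-59) - 2 = -9263 - 2 = -9265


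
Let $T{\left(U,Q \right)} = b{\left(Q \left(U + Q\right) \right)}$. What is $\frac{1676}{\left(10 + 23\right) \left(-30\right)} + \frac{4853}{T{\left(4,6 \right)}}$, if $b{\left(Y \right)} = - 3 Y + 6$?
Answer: $- \frac{849349}{28710} \approx -29.584$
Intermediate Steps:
$b{\left(Y \right)} = 6 - 3 Y$
$T{\left(U,Q \right)} = 6 - 3 Q \left(Q + U\right)$ ($T{\left(U,Q \right)} = 6 - 3 Q \left(U + Q\right) = 6 - 3 Q \left(Q + U\right)$)
$\frac{1676}{\left(10 + 23\right) \left(-30\right)} + \frac{4853}{T{\left(4,6 \right)}} = \frac{1676}{\left(10 + 23\right) \left(-30\right)} + \frac{4853}{6 - 18 \left(6 + 4\right)} = \frac{1676}{33 \left(-30\right)} + \frac{4853}{6 - 18 \cdot 10} = \frac{1676}{-990} + \frac{4853}{6 - 180} = 1676 \left(- \frac{1}{990}\right) + \frac{4853}{-174} = - \frac{838}{495} + 4853 \left(- \frac{1}{174}\right) = - \frac{838}{495} - \frac{4853}{174} = - \frac{849349}{28710}$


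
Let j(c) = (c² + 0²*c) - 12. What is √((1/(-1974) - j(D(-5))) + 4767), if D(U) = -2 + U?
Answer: √18431275506/1974 ≈ 68.775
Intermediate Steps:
j(c) = -12 + c² (j(c) = (c² + 0*c) - 12 = (c² + 0) - 12 = c² - 12 = -12 + c²)
√((1/(-1974) - j(D(-5))) + 4767) = √((1/(-1974) - (-12 + (-2 - 5)²)) + 4767) = √((-1/1974 - (-12 + (-7)²)) + 4767) = √((-1/1974 - (-12 + 49)) + 4767) = √((-1/1974 - 1*37) + 4767) = √((-1/1974 - 37) + 4767) = √(-73039/1974 + 4767) = √(9337019/1974) = √18431275506/1974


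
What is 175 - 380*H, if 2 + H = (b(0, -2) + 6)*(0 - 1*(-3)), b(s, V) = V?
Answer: -3625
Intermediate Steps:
H = 10 (H = -2 + (-2 + 6)*(0 - 1*(-3)) = -2 + 4*(0 + 3) = -2 + 4*3 = -2 + 12 = 10)
175 - 380*H = 175 - 380*10 = 175 - 3800 = -3625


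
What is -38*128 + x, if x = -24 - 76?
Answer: -4964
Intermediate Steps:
x = -100
-38*128 + x = -38*128 - 100 = -4864 - 100 = -4964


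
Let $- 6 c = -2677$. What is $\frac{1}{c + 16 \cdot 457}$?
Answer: $\frac{6}{46549} \approx 0.0001289$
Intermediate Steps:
$c = \frac{2677}{6}$ ($c = \left(- \frac{1}{6}\right) \left(-2677\right) = \frac{2677}{6} \approx 446.17$)
$\frac{1}{c + 16 \cdot 457} = \frac{1}{\frac{2677}{6} + 16 \cdot 457} = \frac{1}{\frac{2677}{6} + 7312} = \frac{1}{\frac{46549}{6}} = \frac{6}{46549}$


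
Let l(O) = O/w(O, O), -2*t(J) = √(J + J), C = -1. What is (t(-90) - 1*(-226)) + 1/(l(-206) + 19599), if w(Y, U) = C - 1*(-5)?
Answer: 8835472/39095 - 3*I*√5 ≈ 226.0 - 6.7082*I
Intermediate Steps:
w(Y, U) = 4 (w(Y, U) = -1 - 1*(-5) = -1 + 5 = 4)
t(J) = -√2*√J/2 (t(J) = -√(J + J)/2 = -√2*√J/2)
l(O) = O/4
(t(-90) - 1*(-226)) + 1/(l(-206) + 19599) = (-√2*√(-90)/2 - 1*(-226)) + 1/((¼)*(-206) + 19599) = (-√2*3*I*√10/2 + 226) + 1/(-103/2 + 19599) = (-3*I*√5 + 226) + 1/(39095/2) = (226 - 3*I*√5) + 2/39095 = 8835472/39095 - 3*I*√5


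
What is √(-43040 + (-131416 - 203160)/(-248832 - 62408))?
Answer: I*√65143674951090/38905 ≈ 207.46*I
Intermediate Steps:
√(-43040 + (-131416 - 203160)/(-248832 - 62408)) = √(-43040 - 334576/(-311240)) = √(-43040 - 334576*(-1/311240)) = √(-43040 + 41822/38905) = √(-1674429378/38905) = I*√65143674951090/38905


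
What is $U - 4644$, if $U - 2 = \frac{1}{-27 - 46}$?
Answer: $- \frac{338867}{73} \approx -4642.0$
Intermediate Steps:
$U = \frac{145}{73}$ ($U = 2 + \frac{1}{-27 - 46} = 2 + \frac{1}{-73} = 2 - \frac{1}{73} = \frac{145}{73} \approx 1.9863$)
$U - 4644 = \frac{145}{73} - 4644 = - \frac{338867}{73}$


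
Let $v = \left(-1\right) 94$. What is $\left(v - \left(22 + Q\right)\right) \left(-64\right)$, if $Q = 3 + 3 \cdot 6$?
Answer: $8768$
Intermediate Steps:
$Q = 21$ ($Q = 3 + 18 = 21$)
$v = -94$
$\left(v - \left(22 + Q\right)\right) \left(-64\right) = \left(-94 - 43\right) \left(-64\right) = \left(-137\right) \left(-64\right) = 8768$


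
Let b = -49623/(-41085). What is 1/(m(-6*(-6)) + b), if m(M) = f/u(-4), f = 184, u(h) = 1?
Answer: 13695/2536421 ≈ 0.0053993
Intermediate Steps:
b = 16541/13695 (b = -49623*(-1/41085) = 16541/13695 ≈ 1.2078)
m(M) = 184 (m(M) = 184/1 = 184*1 = 184)
1/(m(-6*(-6)) + b) = 1/(184 + 16541/13695) = 1/(2536421/13695) = 13695/2536421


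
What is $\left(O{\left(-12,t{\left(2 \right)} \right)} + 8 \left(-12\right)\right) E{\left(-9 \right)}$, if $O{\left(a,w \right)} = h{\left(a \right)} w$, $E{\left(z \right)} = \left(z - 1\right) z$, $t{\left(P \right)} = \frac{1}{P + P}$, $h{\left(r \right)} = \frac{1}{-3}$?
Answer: $- \frac{17295}{2} \approx -8647.5$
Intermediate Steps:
$h{\left(r \right)} = - \frac{1}{3}$
$t{\left(P \right)} = \frac{1}{2 P}$
$E{\left(z \right)} = z \left(-1 + z\right)$ ($E{\left(z \right)} = \left(-1 + z\right) z = z \left(-1 + z\right)$)
$O{\left(a,w \right)} = - \frac{w}{3}$
$\left(O{\left(-12,t{\left(2 \right)} \right)} + 8 \left(-12\right)\right) E{\left(-9 \right)} = \left(- \frac{\frac{1}{2} \cdot \frac{1}{2}}{3} + 8 \left(-12\right)\right) \left(- 9 \left(-1 - 9\right)\right) = \left(- \frac{\frac{1}{2} \cdot \frac{1}{2}}{3} - 96\right) \left(\left(-9\right) \left(-10\right)\right) = \left(\left(- \frac{1}{3}\right) \frac{1}{4} - 96\right) 90 = \left(- \frac{1}{12} - 96\right) 90 = \left(- \frac{1153}{12}\right) 90 = - \frac{17295}{2}$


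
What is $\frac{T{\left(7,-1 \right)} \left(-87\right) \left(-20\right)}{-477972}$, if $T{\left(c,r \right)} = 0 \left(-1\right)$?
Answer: $0$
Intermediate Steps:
$T{\left(c,r \right)} = 0$
$\frac{T{\left(7,-1 \right)} \left(-87\right) \left(-20\right)}{-477972} = \frac{0 \left(-87\right) \left(-20\right)}{-477972} = 0 \left(-20\right) \left(- \frac{1}{477972}\right) = 0 \left(- \frac{1}{477972}\right) = 0$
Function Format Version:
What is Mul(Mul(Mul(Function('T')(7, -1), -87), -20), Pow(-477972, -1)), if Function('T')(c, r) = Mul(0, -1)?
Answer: 0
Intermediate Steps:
Function('T')(c, r) = 0
Mul(Mul(Mul(Function('T')(7, -1), -87), -20), Pow(-477972, -1)) = Mul(Mul(Mul(0, -87), -20), Pow(-477972, -1)) = Mul(Mul(0, -20), Rational(-1, 477972)) = Mul(0, Rational(-1, 477972)) = 0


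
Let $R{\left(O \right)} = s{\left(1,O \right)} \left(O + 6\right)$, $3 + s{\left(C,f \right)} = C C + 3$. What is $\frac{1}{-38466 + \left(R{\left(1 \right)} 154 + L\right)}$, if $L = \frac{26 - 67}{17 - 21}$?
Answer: $- \frac{4}{149511} \approx -2.6754 \cdot 10^{-5}$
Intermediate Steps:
$s{\left(C,f \right)} = C^{2}$ ($s{\left(C,f \right)} = -3 + \left(C C + 3\right) = -3 + \left(C^{2} + 3\right) = -3 + \left(3 + C^{2}\right) = C^{2}$)
$R{\left(O \right)} = 6 + O$ ($R{\left(O \right)} = 1^{2} \left(O + 6\right) = 1 \left(6 + O\right) = 6 + O$)
$L = \frac{41}{4}$ ($L = - \frac{41}{-4} = \left(-41\right) \left(- \frac{1}{4}\right) = \frac{41}{4} \approx 10.25$)
$\frac{1}{-38466 + \left(R{\left(1 \right)} 154 + L\right)} = \frac{1}{-38466 + \left(\left(6 + 1\right) 154 + \frac{41}{4}\right)} = \frac{1}{-38466 + \left(7 \cdot 154 + \frac{41}{4}\right)} = \frac{1}{-38466 + \left(1078 + \frac{41}{4}\right)} = \frac{1}{-38466 + \frac{4353}{4}} = \frac{1}{- \frac{149511}{4}} = - \frac{4}{149511}$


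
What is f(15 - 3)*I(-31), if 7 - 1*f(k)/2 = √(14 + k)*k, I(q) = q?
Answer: -434 + 744*√26 ≈ 3359.7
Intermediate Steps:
f(k) = 14 - 2*k*√(14 + k) (f(k) = 14 - 2*√(14 + k)*k = 14 - 2*k*√(14 + k))
f(15 - 3)*I(-31) = (14 - 2*(15 - 3)*√(14 + (15 - 3)))*(-31) = (14 - 2*12*√(14 + 12))*(-31) = (14 - 2*12*√26)*(-31) = (14 - 24*√26)*(-31) = -434 + 744*√26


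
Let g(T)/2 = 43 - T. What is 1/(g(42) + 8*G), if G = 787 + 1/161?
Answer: 161/1013986 ≈ 0.00015878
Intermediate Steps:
G = 126708/161 (G = 787 + 1/161 = 126708/161 ≈ 787.01)
g(T) = 86 - 2*T (g(T) = 2*(43 - T) = 86 - 2*T)
1/(g(42) + 8*G) = 1/((86 - 2*42) + 8*(126708/161)) = 1/((86 - 84) + 1013664/161) = 1/(2 + 1013664/161) = 1/(1013986/161) = 161/1013986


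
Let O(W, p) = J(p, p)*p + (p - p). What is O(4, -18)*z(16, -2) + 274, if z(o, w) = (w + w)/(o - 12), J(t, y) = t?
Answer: -50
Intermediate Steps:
z(o, w) = 2*w/(-12 + o) (z(o, w) = (2*w)/(-12 + o) = 2*w/(-12 + o))
O(W, p) = p² (O(W, p) = p*p + (p - p) = p² + 0 = p²)
O(4, -18)*z(16, -2) + 274 = (-18)²*(2*(-2)/(-12 + 16)) + 274 = 324*(2*(-2)/4) + 274 = 324*(2*(-2)*(¼)) + 274 = 324*(-1) + 274 = -324 + 274 = -50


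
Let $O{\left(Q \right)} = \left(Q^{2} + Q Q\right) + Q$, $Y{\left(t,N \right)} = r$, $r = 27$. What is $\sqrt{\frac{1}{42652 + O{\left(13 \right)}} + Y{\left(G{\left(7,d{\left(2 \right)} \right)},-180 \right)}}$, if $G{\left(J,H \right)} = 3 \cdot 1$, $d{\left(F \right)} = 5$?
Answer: $\frac{\sqrt{49930009246}}{43003} \approx 5.1962$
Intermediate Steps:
$G{\left(J,H \right)} = 3$
$Y{\left(t,N \right)} = 27$
$O{\left(Q \right)} = Q + 2 Q^{2}$ ($O{\left(Q \right)} = \left(Q^{2} + Q^{2}\right) + Q = 2 Q^{2} + Q = Q + 2 Q^{2}$)
$\sqrt{\frac{1}{42652 + O{\left(13 \right)}} + Y{\left(G{\left(7,d{\left(2 \right)} \right)},-180 \right)}} = \sqrt{\frac{1}{42652 + 13 \left(1 + 2 \cdot 13\right)} + 27} = \sqrt{\frac{1}{42652 + 13 \left(1 + 26\right)} + 27} = \sqrt{\frac{1}{42652 + 13 \cdot 27} + 27} = \sqrt{\frac{1}{42652 + 351} + 27} = \sqrt{\frac{1}{43003} + 27} = \sqrt{\frac{1161082}{43003}} = \frac{\sqrt{49930009246}}{43003}$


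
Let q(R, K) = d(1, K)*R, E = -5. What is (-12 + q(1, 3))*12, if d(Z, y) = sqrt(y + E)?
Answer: -144 + 12*I*sqrt(2) ≈ -144.0 + 16.971*I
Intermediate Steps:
d(Z, y) = sqrt(-5 + y) (d(Z, y) = sqrt(y - 5) = sqrt(-5 + y))
q(R, K) = R*sqrt(-5 + K) (q(R, K) = sqrt(-5 + K)*R = R*sqrt(-5 + K))
(-12 + q(1, 3))*12 = (-12 + 1*sqrt(-5 + 3))*12 = (-12 + 1*sqrt(-2))*12 = (-12 + 1*(I*sqrt(2)))*12 = (-12 + I*sqrt(2))*12 = -144 + 12*I*sqrt(2)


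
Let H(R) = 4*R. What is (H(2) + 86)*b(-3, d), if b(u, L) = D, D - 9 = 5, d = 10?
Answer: 1316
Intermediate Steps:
D = 14 (D = 9 + 5 = 14)
b(u, L) = 14
(H(2) + 86)*b(-3, d) = (4*2 + 86)*14 = (8 + 86)*14 = 94*14 = 1316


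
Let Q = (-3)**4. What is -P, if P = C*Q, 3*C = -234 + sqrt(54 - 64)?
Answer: 6318 - 27*I*sqrt(10) ≈ 6318.0 - 85.381*I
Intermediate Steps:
Q = 81
C = -78 + I*sqrt(10)/3 (C = (-234 + sqrt(54 - 64))/3 = (-234 + sqrt(-10))/3 = (-234 + I*sqrt(10))/3 = -78 + I*sqrt(10)/3 ≈ -78.0 + 1.0541*I)
P = -6318 + 27*I*sqrt(10) (P = (-78 + I*sqrt(10)/3)*81 = -6318 + 27*I*sqrt(10) ≈ -6318.0 + 85.381*I)
-P = -(-6318 + 27*I*sqrt(10)) = 6318 - 27*I*sqrt(10)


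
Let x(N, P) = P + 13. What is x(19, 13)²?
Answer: 676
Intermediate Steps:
x(N, P) = 13 + P
x(19, 13)² = (13 + 13)² = 26² = 676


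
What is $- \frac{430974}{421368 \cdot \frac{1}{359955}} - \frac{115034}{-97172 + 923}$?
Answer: $- \frac{2488529806828303}{6759374772} \approx -3.6816 \cdot 10^{5}$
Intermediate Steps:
$- \frac{430974}{421368 \cdot \frac{1}{359955}} - \frac{115034}{-97172 + 923} = - \frac{430974}{421368 \cdot \frac{1}{359955}} - \frac{115034}{-96249} = - \frac{430974}{\frac{140456}{119985}} - - \frac{115034}{96249} = \left(-430974\right) \frac{119985}{140456} + \frac{115034}{96249} = - \frac{25855207695}{70228} + \frac{115034}{96249} = - \frac{2488529806828303}{6759374772}$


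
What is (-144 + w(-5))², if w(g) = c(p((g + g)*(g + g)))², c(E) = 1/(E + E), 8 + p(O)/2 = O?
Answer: 380291146113025/18339659776 ≈ 20736.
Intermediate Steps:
p(O) = -16 + 2*O
c(E) = 1/(2*E)
w(g) = 1/(4*(-16 + 8*g²)²) (w(g) = (1/(2*(-16 + 2*((g + g)*(g + g)))))² = (1/(2*(-16 + 2*((2*g)*(2*g)))))² = (1/(2*(-16 + 2*(4*g²))))² = (1/(2*(-16 + 8*g²)))² = 1/(4*(-16 + 8*g²)²))
(-144 + w(-5))² = (-144 + 1/(256*(-2 + (-5)²)²))² = (-144 + 1/(256*(-2 + 25)²))² = (-144 + (1/256)/23²)² = (-144 + (1/256)*(1/529))² = (-144 + 1/135424)² = (-19501055/135424)² = 380291146113025/18339659776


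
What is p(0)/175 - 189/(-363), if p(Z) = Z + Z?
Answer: 63/121 ≈ 0.52066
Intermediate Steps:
p(Z) = 2*Z
p(0)/175 - 189/(-363) = (2*0)/175 - 189/(-363) = 0*(1/175) - 189*(-1/363) = 0 + 63/121 = 63/121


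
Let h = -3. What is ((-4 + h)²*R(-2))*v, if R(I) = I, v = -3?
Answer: 294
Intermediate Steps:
((-4 + h)²*R(-2))*v = ((-4 - 3)²*(-2))*(-3) = ((-7)²*(-2))*(-3) = (49*(-2))*(-3) = -98*(-3) = 294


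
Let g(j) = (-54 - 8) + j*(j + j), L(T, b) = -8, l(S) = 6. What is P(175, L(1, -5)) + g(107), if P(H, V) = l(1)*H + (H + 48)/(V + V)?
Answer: 381953/16 ≈ 23872.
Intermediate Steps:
P(H, V) = 6*H + (48 + H)/(2*V) (P(H, V) = 6*H + (H + 48)/(V + V) = 6*H + (48 + H)/((2*V)) = 6*H + (48 + H)*(1/(2*V)) = 6*H + (48 + H)/(2*V))
g(j) = -62 + 2*j**2 (g(j) = -62 + j*(2*j) = -62 + 2*j**2)
P(175, L(1, -5)) + g(107) = (1/2)*(48 + 175 + 12*175*(-8))/(-8) + (-62 + 2*107**2) = (1/2)*(-1/8)*(48 + 175 - 16800) + (-62 + 2*11449) = (1/2)*(-1/8)*(-16577) + (-62 + 22898) = 16577/16 + 22836 = 381953/16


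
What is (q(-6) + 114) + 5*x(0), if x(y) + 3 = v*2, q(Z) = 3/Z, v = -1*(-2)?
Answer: 237/2 ≈ 118.50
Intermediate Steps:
v = 2
x(y) = 1 (x(y) = -3 + 2*2 = -3 + 4 = 1)
(q(-6) + 114) + 5*x(0) = (3/(-6) + 114) + 5*1 = (3*(-⅙) + 114) + 5 = (-½ + 114) + 5 = 227/2 + 5 = 237/2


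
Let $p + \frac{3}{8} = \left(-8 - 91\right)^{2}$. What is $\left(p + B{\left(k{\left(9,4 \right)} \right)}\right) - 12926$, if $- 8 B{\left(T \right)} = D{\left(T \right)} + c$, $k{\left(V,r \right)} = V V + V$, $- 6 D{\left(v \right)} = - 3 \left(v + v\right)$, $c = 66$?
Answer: $- \frac{25159}{8} \approx -3144.9$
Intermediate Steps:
$D{\left(v \right)} = v$ ($D{\left(v \right)} = - \frac{\left(-3\right) \left(v + v\right)}{6} = - \frac{\left(-3\right) 2 v}{6} = - \frac{\left(-6\right) v}{6} = v$)
$k{\left(V,r \right)} = V + V^{2}$ ($k{\left(V,r \right)} = V^{2} + V = V + V^{2}$)
$p = \frac{78405}{8}$ ($p = - \frac{3}{8} + \left(-8 - 91\right)^{2} = - \frac{3}{8} + \left(-99\right)^{2} = - \frac{3}{8} + 9801 = \frac{78405}{8} \approx 9800.6$)
$B{\left(T \right)} = - \frac{33}{4} - \frac{T}{8}$ ($B{\left(T \right)} = - \frac{T + 66}{8} = - \frac{66 + T}{8} = - \frac{33}{4} - \frac{T}{8}$)
$\left(p + B{\left(k{\left(9,4 \right)} \right)}\right) - 12926 = \left(\frac{78405}{8} - \left(\frac{33}{4} + \frac{9 \left(1 + 9\right)}{8}\right)\right) - 12926 = \left(\frac{78405}{8} - \left(\frac{33}{4} + \frac{9 \cdot 10}{8}\right)\right) - 12926 = \left(\frac{78405}{8} - \frac{39}{2}\right) - 12926 = \frac{78249}{8} - 12926 = - \frac{25159}{8}$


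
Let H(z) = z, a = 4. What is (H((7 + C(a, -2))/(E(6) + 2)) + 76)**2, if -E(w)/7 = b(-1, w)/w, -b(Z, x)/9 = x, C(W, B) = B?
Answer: 978121/169 ≈ 5787.7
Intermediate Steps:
b(Z, x) = -9*x
E(w) = 63 (E(w) = -7*(-9*w)/w = -7*(-9) = 63)
(H((7 + C(a, -2))/(E(6) + 2)) + 76)**2 = ((7 - 2)/(63 + 2) + 76)**2 = (5/65 + 76)**2 = (5*(1/65) + 76)**2 = (1/13 + 76)**2 = (989/13)**2 = 978121/169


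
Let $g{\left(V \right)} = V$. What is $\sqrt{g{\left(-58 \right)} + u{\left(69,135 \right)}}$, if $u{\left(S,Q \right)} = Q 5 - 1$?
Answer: $2 \sqrt{154} \approx 24.819$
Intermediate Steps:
$u{\left(S,Q \right)} = -1 + 5 Q$ ($u{\left(S,Q \right)} = 5 Q - 1 = -1 + 5 Q$)
$\sqrt{g{\left(-58 \right)} + u{\left(69,135 \right)}} = \sqrt{-58 + \left(-1 + 5 \cdot 135\right)} = \sqrt{-58 + \left(-1 + 675\right)} = \sqrt{-58 + 674} = \sqrt{616} = 2 \sqrt{154}$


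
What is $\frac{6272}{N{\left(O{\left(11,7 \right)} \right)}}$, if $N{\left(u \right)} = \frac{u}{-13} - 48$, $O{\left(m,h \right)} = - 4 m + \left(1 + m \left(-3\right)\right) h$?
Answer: $- \frac{20384}{89} \approx -229.03$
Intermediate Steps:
$O{\left(m,h \right)} = - 4 m + h \left(1 - 3 m\right)$ ($O{\left(m,h \right)} = - 4 m + \left(1 - 3 m\right) h = - 4 m + h \left(1 - 3 m\right)$)
$N{\left(u \right)} = -48 - \frac{u}{13}$ ($N{\left(u \right)} = u \left(- \frac{1}{13}\right) - 48 = - \frac{u}{13} - 48 = -48 - \frac{u}{13}$)
$\frac{6272}{N{\left(O{\left(11,7 \right)} \right)}} = \frac{6272}{-48 - \frac{7 - 44 - 21 \cdot 11}{13}} = \frac{6272}{-48 - \frac{7 - 44 - 231}{13}} = \frac{6272}{-48 - - \frac{268}{13}} = \frac{6272}{-48 + \frac{268}{13}} = \frac{6272}{- \frac{356}{13}} = 6272 \left(- \frac{13}{356}\right) = - \frac{20384}{89}$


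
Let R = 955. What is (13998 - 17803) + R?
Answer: -2850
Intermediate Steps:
(13998 - 17803) + R = (13998 - 17803) + 955 = -3805 + 955 = -2850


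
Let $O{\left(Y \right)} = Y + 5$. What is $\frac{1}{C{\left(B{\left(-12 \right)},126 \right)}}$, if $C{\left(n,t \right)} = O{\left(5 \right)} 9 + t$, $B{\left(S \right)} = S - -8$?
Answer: $\frac{1}{216} \approx 0.0046296$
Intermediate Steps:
$O{\left(Y \right)} = 5 + Y$
$B{\left(S \right)} = 8 + S$ ($B{\left(S \right)} = S + 8 = 8 + S$)
$C{\left(n,t \right)} = 90 + t$ ($C{\left(n,t \right)} = \left(5 + 5\right) 9 + t = 10 \cdot 9 + t = 90 + t$)
$\frac{1}{C{\left(B{\left(-12 \right)},126 \right)}} = \frac{1}{90 + 126} = \frac{1}{216}$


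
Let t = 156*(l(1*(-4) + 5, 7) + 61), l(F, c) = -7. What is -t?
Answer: -8424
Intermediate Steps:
t = 8424 (t = 156*(-7 + 61) = 156*54 = 8424)
-t = -1*8424 = -8424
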